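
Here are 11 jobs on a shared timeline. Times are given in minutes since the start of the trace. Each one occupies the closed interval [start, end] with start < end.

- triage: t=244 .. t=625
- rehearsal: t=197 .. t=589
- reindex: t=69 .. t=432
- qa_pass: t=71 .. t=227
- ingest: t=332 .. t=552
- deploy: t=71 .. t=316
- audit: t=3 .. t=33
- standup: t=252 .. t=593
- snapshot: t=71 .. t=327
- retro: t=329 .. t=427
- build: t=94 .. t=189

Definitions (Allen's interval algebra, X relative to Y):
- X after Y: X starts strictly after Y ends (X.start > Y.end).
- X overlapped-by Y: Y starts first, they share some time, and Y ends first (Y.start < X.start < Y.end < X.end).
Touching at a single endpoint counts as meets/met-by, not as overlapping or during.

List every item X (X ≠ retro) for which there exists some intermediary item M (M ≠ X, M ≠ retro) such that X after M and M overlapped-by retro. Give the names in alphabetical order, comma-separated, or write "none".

Target retro = [t=329, t=427].
Intermediaries M with M overlapped-by retro: ingest.
Via ingest — items with X after ingest: none.
Union: none.

none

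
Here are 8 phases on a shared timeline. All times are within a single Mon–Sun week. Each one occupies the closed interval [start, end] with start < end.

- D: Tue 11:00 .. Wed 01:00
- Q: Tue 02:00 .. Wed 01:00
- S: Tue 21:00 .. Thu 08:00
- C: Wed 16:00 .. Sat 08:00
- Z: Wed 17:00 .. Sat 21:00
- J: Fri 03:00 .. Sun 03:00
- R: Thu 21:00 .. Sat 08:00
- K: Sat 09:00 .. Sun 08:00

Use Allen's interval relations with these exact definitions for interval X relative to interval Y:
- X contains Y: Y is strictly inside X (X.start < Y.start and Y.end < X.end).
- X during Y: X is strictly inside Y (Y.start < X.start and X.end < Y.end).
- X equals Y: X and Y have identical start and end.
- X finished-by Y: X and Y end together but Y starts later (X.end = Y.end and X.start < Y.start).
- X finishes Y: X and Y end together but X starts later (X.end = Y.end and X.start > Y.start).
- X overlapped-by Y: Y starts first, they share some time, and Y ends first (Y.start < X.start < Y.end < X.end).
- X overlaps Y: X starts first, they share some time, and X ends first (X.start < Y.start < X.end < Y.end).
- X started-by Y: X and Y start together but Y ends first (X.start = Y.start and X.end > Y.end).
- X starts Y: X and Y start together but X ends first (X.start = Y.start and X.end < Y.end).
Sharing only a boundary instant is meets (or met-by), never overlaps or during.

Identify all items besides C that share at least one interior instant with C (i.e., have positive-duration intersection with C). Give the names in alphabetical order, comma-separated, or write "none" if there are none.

J, R, S, Z

Target C = [Wed 16:00, Sat 08:00].
D [Tue 11:00, Wed 01:00] → before → no.
J [Fri 03:00, Sun 03:00] → overlapped-by → yes.
K [Sat 09:00, Sun 08:00] → after → no.
Q [Tue 02:00, Wed 01:00] → before → no.
R [Thu 21:00, Sat 08:00] → finishes → yes.
S [Tue 21:00, Thu 08:00] → overlaps → yes.
Z [Wed 17:00, Sat 21:00] → overlapped-by → yes.
Result: J, R, S, Z.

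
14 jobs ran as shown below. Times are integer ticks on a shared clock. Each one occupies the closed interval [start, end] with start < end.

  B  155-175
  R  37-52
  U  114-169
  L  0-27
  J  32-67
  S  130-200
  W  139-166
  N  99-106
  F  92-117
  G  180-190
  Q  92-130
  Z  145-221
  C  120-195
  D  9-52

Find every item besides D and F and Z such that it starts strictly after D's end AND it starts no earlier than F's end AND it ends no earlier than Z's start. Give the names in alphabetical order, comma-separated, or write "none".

B, C, G, S, W

Conditions: its start is strictly after D's end (X.start > 52) AND its start is no earlier than F's end (X.start >= 117) AND its end is no earlier than Z's start (X.end >= 145).
B: start 155 > 52? ✓; start 155 >= 117? ✓; end 175 >= 145? ✓ → yes.
C: start 120 > 52? ✓; start 120 >= 117? ✓; end 195 >= 145? ✓ → yes.
G: start 180 > 52? ✓; start 180 >= 117? ✓; end 190 >= 145? ✓ → yes.
J: start 32 > 52? ✗; start 32 >= 117? ✗; end 67 >= 145? ✗ → no.
L: start 0 > 52? ✗; start 0 >= 117? ✗; end 27 >= 145? ✗ → no.
N: start 99 > 52? ✓; start 99 >= 117? ✗; end 106 >= 145? ✗ → no.
Q: start 92 > 52? ✓; start 92 >= 117? ✗; end 130 >= 145? ✗ → no.
R: start 37 > 52? ✗; start 37 >= 117? ✗; end 52 >= 145? ✗ → no.
S: start 130 > 52? ✓; start 130 >= 117? ✓; end 200 >= 145? ✓ → yes.
U: start 114 > 52? ✓; start 114 >= 117? ✗; end 169 >= 145? ✓ → no.
W: start 139 > 52? ✓; start 139 >= 117? ✓; end 166 >= 145? ✓ → yes.
Result: B, C, G, S, W.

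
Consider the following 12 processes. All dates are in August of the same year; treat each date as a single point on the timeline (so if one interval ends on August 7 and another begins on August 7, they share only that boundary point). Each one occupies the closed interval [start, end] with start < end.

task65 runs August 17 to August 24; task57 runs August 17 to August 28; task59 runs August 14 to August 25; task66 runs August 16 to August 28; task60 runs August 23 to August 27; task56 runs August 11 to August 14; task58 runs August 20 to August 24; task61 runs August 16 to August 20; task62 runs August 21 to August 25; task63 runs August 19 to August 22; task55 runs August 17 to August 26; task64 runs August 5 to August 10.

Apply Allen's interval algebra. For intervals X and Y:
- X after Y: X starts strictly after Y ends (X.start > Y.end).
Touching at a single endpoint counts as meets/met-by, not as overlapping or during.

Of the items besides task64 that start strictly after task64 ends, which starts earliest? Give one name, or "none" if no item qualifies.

Target task64 = [August 5, August 10].
task55 [August 17, August 26] → after → candidate.
task56 [August 11, August 14] → after → candidate.
task57 [August 17, August 28] → after → candidate.
task58 [August 20, August 24] → after → candidate.
task59 [August 14, August 25] → after → candidate.
task60 [August 23, August 27] → after → candidate.
task61 [August 16, August 20] → after → candidate.
task62 [August 21, August 25] → after → candidate.
task63 [August 19, August 22] → after → candidate.
task65 [August 17, August 24] → after → candidate.
task66 [August 16, August 28] → after → candidate.
Among candidates, earliest start is August 11 → task56.

task56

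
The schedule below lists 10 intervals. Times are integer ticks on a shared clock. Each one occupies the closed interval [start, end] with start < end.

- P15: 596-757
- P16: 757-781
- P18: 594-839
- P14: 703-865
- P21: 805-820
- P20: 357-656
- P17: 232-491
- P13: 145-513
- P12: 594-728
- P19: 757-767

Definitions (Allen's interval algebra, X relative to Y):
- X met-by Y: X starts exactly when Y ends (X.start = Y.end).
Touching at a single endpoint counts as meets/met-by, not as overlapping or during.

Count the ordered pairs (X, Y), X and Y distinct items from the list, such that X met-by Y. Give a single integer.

Checking all 90 ordered pairs for relation 'met-by'; matching pairs in alphabetical order:
(P16, P15): P16 met-by P15 ✓
(P19, P15): P19 met-by P15 ✓
Count: 2.

2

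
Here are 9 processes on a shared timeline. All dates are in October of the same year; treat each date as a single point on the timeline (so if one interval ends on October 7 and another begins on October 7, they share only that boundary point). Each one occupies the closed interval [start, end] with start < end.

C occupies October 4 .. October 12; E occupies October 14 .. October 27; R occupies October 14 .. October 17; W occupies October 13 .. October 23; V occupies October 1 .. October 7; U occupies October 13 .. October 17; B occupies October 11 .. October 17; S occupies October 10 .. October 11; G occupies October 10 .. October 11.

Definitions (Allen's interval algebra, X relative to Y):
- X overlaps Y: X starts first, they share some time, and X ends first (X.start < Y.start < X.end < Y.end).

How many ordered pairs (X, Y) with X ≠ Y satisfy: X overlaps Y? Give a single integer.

Checking all 72 ordered pairs for relation 'overlaps'; matching pairs in alphabetical order:
(B, E): B overlaps E ✓
(B, W): B overlaps W ✓
(C, B): C overlaps B ✓
(U, E): U overlaps E ✓
(V, C): V overlaps C ✓
(W, E): W overlaps E ✓
Count: 6.

6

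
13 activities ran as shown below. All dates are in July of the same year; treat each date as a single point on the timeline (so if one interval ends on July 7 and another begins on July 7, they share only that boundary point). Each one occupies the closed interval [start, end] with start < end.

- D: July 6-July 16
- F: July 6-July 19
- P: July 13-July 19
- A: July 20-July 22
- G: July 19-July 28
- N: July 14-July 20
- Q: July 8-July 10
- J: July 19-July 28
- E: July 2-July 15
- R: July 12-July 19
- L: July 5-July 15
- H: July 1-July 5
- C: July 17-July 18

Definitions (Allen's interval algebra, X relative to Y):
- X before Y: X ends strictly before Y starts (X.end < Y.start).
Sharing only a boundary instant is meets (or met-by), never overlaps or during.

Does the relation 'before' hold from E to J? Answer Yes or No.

E = [July 2, July 15], J = [July 19, July 28].
Actual relation of E to J: before.
Asked whether 'before' holds → Yes.

Yes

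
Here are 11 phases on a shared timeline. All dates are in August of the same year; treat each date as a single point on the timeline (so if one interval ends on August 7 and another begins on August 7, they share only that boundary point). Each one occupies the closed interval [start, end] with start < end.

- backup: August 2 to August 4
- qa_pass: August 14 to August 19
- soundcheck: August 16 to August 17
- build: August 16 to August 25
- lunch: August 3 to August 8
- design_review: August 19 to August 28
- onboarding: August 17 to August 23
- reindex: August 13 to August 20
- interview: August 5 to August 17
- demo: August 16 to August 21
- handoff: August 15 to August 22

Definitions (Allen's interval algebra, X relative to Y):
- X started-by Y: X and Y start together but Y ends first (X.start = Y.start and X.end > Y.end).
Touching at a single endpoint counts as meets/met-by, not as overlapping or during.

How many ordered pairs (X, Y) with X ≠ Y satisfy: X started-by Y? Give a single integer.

3

Checking all 110 ordered pairs for relation 'started-by'; matching pairs in alphabetical order:
(build, demo): build started-by demo ✓
(build, soundcheck): build started-by soundcheck ✓
(demo, soundcheck): demo started-by soundcheck ✓
Count: 3.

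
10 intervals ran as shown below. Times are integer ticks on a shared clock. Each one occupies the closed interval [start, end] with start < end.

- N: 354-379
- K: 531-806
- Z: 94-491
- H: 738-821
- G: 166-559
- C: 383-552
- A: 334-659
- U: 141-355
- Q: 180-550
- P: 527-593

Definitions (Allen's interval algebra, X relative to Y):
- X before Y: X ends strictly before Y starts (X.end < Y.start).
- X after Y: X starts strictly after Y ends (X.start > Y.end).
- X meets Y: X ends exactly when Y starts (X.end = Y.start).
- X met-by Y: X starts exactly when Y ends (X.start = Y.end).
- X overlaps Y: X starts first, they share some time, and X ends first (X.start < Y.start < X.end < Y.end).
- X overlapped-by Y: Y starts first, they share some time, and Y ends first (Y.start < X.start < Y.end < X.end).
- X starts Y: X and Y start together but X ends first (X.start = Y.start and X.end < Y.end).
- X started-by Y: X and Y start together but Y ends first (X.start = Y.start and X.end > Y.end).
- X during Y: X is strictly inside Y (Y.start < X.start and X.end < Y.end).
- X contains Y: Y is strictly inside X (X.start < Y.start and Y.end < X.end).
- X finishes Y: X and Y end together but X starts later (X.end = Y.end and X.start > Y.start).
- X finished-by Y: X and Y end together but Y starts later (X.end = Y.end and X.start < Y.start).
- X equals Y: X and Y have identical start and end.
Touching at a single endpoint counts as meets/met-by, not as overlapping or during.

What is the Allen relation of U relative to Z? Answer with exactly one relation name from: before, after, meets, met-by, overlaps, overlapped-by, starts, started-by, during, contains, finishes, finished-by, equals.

during

U = [141, 355]; Z = [94, 491].
Compare endpoints: U.start > Z.start, U.start < Z.end, U.end > Z.start, U.end < Z.end.
That pattern is 'during'.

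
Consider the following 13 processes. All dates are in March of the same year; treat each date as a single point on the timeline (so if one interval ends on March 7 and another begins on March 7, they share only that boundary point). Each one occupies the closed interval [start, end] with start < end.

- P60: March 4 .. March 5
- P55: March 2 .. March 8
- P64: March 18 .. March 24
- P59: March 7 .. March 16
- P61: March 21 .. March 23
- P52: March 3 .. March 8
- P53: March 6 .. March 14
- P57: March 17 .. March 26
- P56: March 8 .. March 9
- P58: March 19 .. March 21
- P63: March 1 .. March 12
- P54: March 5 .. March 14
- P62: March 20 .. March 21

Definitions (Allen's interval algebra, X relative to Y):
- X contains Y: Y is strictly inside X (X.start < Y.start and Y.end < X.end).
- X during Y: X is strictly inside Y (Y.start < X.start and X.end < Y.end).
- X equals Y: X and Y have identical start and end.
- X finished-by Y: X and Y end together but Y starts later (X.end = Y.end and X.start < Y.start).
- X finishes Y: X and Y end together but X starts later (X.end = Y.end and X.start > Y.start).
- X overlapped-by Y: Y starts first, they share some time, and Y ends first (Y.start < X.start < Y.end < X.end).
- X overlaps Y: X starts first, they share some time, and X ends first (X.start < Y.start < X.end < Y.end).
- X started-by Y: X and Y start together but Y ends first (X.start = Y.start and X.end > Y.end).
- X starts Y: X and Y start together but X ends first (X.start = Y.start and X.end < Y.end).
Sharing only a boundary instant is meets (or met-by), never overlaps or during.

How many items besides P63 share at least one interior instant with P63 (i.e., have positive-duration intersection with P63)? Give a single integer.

Target P63 = [March 1, March 12].
P52 [March 3, March 8] → during → counts.
P53 [March 6, March 14] → overlapped-by → counts.
P54 [March 5, March 14] → overlapped-by → counts.
P55 [March 2, March 8] → during → counts.
P56 [March 8, March 9] → during → counts.
P57 [March 17, March 26] → after → no.
P58 [March 19, March 21] → after → no.
P59 [March 7, March 16] → overlapped-by → counts.
P60 [March 4, March 5] → during → counts.
P61 [March 21, March 23] → after → no.
P62 [March 20, March 21] → after → no.
P64 [March 18, March 24] → after → no.
Total: 7.

7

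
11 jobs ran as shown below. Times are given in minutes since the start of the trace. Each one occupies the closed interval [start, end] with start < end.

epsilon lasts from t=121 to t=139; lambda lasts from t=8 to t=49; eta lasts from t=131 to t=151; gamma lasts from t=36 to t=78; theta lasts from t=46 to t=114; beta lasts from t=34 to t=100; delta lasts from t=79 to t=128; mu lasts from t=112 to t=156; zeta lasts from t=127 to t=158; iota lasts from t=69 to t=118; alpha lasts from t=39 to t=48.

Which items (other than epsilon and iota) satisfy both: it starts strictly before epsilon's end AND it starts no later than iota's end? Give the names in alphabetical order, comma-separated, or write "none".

Conditions: its start is strictly before epsilon's end (X.start < t=139) AND its start is no later than iota's end (X.start <= t=118).
alpha: start t=39 < t=139? ✓; start t=39 <= t=118? ✓ → yes.
beta: start t=34 < t=139? ✓; start t=34 <= t=118? ✓ → yes.
delta: start t=79 < t=139? ✓; start t=79 <= t=118? ✓ → yes.
eta: start t=131 < t=139? ✓; start t=131 <= t=118? ✗ → no.
gamma: start t=36 < t=139? ✓; start t=36 <= t=118? ✓ → yes.
lambda: start t=8 < t=139? ✓; start t=8 <= t=118? ✓ → yes.
mu: start t=112 < t=139? ✓; start t=112 <= t=118? ✓ → yes.
theta: start t=46 < t=139? ✓; start t=46 <= t=118? ✓ → yes.
zeta: start t=127 < t=139? ✓; start t=127 <= t=118? ✗ → no.
Result: alpha, beta, delta, gamma, lambda, mu, theta.

alpha, beta, delta, gamma, lambda, mu, theta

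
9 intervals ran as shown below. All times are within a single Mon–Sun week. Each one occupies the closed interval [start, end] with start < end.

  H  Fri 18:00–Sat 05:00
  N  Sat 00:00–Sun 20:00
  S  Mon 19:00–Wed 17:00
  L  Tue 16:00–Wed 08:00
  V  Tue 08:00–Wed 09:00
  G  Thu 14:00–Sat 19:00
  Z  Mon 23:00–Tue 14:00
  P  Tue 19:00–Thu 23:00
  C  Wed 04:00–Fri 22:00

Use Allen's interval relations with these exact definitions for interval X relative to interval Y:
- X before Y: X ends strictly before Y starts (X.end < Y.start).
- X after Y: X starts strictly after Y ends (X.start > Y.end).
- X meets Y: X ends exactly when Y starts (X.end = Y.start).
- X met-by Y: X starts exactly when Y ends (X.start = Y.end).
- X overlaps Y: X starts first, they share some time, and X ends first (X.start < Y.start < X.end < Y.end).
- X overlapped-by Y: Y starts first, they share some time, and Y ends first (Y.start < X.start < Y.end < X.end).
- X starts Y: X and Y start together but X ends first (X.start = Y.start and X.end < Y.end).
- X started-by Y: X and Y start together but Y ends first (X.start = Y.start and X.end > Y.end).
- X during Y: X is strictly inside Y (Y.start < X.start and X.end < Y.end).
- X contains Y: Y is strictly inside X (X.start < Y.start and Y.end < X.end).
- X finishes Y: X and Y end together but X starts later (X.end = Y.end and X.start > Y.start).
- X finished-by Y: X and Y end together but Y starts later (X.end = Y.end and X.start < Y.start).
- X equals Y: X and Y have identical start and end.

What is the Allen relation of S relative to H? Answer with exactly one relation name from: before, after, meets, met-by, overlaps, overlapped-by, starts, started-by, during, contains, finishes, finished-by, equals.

S = [Mon 19:00, Wed 17:00]; H = [Fri 18:00, Sat 05:00].
Compare endpoints: S.start < H.start, S.start < H.end, S.end < H.start, S.end < H.end.
That pattern is 'before'.

before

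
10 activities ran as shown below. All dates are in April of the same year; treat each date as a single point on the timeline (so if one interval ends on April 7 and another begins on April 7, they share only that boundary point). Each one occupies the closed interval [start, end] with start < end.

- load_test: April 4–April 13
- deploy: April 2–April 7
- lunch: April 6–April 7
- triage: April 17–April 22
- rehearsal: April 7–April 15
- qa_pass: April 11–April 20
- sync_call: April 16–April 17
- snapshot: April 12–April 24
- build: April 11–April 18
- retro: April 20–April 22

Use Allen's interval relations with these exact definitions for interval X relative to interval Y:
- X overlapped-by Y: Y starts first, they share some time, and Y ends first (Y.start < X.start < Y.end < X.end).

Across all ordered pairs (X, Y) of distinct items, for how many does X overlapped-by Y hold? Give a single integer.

12

Checking all 90 ordered pairs for relation 'overlapped-by'; matching pairs in alphabetical order:
(build, load_test): build overlapped-by load_test ✓
(build, rehearsal): build overlapped-by rehearsal ✓
(load_test, deploy): load_test overlapped-by deploy ✓
(qa_pass, load_test): qa_pass overlapped-by load_test ✓
(qa_pass, rehearsal): qa_pass overlapped-by rehearsal ✓
(rehearsal, load_test): rehearsal overlapped-by load_test ✓
(snapshot, build): snapshot overlapped-by build ✓
(snapshot, load_test): snapshot overlapped-by load_test ✓
(snapshot, qa_pass): snapshot overlapped-by qa_pass ✓
(snapshot, rehearsal): snapshot overlapped-by rehearsal ✓
(triage, build): triage overlapped-by build ✓
(triage, qa_pass): triage overlapped-by qa_pass ✓
Count: 12.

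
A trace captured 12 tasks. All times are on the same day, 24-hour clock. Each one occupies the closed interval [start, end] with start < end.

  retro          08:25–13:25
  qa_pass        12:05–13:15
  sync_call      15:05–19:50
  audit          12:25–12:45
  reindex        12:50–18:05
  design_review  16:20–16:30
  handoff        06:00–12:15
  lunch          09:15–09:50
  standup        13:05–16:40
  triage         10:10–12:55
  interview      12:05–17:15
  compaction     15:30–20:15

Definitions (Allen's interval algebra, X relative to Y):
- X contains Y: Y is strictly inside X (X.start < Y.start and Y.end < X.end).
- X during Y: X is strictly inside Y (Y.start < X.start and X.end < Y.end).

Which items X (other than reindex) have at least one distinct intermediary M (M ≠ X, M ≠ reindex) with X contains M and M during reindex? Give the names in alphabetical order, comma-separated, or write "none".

compaction, interview, standup, sync_call

Target reindex = [12:50, 18:05].
Intermediaries M with M during reindex: design_review, standup.
Via design_review — items with X contains design_review: compaction, interview, standup, sync_call.
Via standup — items with X contains standup: interview.
Union: compaction, interview, standup, sync_call.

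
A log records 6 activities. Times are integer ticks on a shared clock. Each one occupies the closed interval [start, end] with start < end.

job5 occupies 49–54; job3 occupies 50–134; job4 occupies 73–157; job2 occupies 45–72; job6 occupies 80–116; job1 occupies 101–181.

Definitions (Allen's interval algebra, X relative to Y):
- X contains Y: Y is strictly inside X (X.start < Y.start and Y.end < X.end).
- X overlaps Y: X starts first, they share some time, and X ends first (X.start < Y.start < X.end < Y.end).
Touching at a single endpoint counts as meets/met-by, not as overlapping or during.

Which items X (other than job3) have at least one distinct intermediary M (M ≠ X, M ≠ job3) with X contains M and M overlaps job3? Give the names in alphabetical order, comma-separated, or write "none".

Target job3 = [50, 134].
Intermediaries M with M overlaps job3: job2, job5.
Via job2 — items with X contains job2: none.
Via job5 — items with X contains job5: job2.
Union: job2.

job2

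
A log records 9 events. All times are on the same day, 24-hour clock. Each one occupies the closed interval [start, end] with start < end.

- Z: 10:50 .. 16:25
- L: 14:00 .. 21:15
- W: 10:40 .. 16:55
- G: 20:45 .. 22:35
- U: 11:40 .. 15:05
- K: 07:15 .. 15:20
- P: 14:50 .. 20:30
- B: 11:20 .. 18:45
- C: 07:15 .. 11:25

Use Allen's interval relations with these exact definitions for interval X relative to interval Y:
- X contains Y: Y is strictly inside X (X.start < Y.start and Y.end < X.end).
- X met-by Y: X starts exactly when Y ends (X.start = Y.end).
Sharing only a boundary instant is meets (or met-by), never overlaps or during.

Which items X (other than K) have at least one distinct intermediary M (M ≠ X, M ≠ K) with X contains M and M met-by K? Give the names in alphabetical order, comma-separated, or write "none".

Target K = [07:15, 15:20].
Intermediaries M with M met-by K: none.
Union: none.

none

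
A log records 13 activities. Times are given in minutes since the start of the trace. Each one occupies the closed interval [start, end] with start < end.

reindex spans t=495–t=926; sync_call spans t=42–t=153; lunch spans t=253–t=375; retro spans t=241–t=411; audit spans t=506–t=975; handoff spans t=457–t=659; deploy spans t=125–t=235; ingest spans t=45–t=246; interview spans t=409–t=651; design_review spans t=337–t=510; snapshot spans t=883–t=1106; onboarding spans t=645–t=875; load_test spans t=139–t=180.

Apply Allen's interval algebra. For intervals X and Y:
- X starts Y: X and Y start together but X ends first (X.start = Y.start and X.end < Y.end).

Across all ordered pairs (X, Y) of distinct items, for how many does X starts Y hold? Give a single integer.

0

Checking all 156 ordered pairs for relation 'starts'; matching pairs in alphabetical order:
No pair satisfies it.
Count: 0.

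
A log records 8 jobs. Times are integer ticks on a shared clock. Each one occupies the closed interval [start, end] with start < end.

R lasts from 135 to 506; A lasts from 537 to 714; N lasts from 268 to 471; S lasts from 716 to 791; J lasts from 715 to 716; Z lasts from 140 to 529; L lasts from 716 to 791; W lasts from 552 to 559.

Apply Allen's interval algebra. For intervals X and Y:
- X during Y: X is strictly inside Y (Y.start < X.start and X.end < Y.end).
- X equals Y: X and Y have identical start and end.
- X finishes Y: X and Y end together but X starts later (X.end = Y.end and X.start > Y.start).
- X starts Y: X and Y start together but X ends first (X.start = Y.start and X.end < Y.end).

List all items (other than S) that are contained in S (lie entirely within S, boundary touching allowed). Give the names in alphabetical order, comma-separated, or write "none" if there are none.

L

Target S = [716, 791].
A [537, 714] → before → no.
J [715, 716] → meets → no.
L [716, 791] → equals → yes.
N [268, 471] → before → no.
R [135, 506] → before → no.
W [552, 559] → before → no.
Z [140, 529] → before → no.
Result: L.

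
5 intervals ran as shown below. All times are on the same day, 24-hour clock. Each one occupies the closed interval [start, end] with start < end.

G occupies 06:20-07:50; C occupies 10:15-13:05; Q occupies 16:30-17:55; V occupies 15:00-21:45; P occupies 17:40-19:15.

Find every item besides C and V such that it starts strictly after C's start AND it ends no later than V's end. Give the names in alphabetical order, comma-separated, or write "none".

P, Q

Conditions: its start is strictly after C's start (X.start > 10:15) AND its end is no later than V's end (X.end <= 21:45).
G: start 06:20 > 10:15? ✗; end 07:50 <= 21:45? ✓ → no.
P: start 17:40 > 10:15? ✓; end 19:15 <= 21:45? ✓ → yes.
Q: start 16:30 > 10:15? ✓; end 17:55 <= 21:45? ✓ → yes.
Result: P, Q.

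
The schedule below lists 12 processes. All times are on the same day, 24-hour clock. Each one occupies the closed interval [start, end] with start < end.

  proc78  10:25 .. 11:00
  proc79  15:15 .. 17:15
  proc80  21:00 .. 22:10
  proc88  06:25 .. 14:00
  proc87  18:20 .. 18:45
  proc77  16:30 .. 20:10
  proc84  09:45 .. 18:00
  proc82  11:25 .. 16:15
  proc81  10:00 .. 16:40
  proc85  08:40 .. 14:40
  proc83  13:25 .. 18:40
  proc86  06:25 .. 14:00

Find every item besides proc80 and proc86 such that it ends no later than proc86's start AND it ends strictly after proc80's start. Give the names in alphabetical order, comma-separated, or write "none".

none

Conditions: its end is no later than proc86's start (X.end <= 06:25) AND its end is strictly after proc80's start (X.end > 21:00).
proc77: end 20:10 <= 06:25? ✗; end 20:10 > 21:00? ✗ → no.
proc78: end 11:00 <= 06:25? ✗; end 11:00 > 21:00? ✗ → no.
proc79: end 17:15 <= 06:25? ✗; end 17:15 > 21:00? ✗ → no.
proc81: end 16:40 <= 06:25? ✗; end 16:40 > 21:00? ✗ → no.
proc82: end 16:15 <= 06:25? ✗; end 16:15 > 21:00? ✗ → no.
proc83: end 18:40 <= 06:25? ✗; end 18:40 > 21:00? ✗ → no.
proc84: end 18:00 <= 06:25? ✗; end 18:00 > 21:00? ✗ → no.
proc85: end 14:40 <= 06:25? ✗; end 14:40 > 21:00? ✗ → no.
proc87: end 18:45 <= 06:25? ✗; end 18:45 > 21:00? ✗ → no.
proc88: end 14:00 <= 06:25? ✗; end 14:00 > 21:00? ✗ → no.
Result: none.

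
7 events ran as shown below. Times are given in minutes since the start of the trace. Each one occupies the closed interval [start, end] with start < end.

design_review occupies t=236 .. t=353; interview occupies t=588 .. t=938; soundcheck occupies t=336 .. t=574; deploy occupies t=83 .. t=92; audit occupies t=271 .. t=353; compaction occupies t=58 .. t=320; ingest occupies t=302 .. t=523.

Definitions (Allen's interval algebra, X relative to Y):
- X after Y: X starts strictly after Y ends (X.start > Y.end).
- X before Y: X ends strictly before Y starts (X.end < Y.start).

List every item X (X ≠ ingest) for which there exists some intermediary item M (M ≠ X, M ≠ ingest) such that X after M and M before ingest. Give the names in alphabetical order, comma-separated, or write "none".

audit, design_review, interview, soundcheck

Target ingest = [t=302, t=523].
Intermediaries M with M before ingest: deploy.
Via deploy — items with X after deploy: audit, design_review, interview, soundcheck.
Union: audit, design_review, interview, soundcheck.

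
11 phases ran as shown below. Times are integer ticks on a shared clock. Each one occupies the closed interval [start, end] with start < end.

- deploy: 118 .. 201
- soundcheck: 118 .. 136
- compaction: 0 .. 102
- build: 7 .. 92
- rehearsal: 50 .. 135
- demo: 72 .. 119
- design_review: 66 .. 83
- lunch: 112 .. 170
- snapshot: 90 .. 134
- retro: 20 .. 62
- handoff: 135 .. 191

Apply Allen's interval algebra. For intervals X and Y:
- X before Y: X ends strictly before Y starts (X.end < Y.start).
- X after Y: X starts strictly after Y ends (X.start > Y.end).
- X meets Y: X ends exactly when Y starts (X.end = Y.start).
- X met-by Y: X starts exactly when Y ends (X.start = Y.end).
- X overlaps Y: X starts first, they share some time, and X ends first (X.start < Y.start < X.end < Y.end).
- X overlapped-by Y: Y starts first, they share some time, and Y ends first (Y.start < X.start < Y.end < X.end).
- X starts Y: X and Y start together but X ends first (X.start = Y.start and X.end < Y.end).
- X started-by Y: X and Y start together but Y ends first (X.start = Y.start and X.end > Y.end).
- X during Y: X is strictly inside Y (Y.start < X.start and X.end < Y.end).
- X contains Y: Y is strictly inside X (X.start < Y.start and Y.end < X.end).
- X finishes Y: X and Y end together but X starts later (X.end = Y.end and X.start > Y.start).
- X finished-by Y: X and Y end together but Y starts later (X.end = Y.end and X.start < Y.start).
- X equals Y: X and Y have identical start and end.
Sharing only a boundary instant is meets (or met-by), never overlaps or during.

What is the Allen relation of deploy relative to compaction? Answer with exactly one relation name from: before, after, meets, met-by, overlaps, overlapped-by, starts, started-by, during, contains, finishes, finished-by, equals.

after

deploy = [118, 201]; compaction = [0, 102].
Compare endpoints: deploy.start > compaction.start, deploy.start > compaction.end, deploy.end > compaction.start, deploy.end > compaction.end.
That pattern is 'after'.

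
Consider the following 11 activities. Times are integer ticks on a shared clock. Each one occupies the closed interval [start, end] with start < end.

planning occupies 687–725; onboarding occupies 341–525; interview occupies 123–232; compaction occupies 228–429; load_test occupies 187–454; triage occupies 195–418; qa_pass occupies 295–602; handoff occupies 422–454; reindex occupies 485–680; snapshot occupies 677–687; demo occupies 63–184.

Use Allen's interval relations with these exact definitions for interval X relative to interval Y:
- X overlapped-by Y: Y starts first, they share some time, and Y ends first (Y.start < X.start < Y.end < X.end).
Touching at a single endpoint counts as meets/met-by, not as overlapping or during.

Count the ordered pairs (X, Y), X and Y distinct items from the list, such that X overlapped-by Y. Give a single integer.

Checking all 110 ordered pairs for relation 'overlapped-by'; matching pairs in alphabetical order:
(compaction, interview): compaction overlapped-by interview ✓
(compaction, triage): compaction overlapped-by triage ✓
(handoff, compaction): handoff overlapped-by compaction ✓
(interview, demo): interview overlapped-by demo ✓
(load_test, interview): load_test overlapped-by interview ✓
(onboarding, compaction): onboarding overlapped-by compaction ✓
(onboarding, load_test): onboarding overlapped-by load_test ✓
(onboarding, triage): onboarding overlapped-by triage ✓
(qa_pass, compaction): qa_pass overlapped-by compaction ✓
(qa_pass, load_test): qa_pass overlapped-by load_test ✓
(qa_pass, triage): qa_pass overlapped-by triage ✓
(reindex, onboarding): reindex overlapped-by onboarding ✓
(reindex, qa_pass): reindex overlapped-by qa_pass ✓
(snapshot, reindex): snapshot overlapped-by reindex ✓
(triage, interview): triage overlapped-by interview ✓
Count: 15.

15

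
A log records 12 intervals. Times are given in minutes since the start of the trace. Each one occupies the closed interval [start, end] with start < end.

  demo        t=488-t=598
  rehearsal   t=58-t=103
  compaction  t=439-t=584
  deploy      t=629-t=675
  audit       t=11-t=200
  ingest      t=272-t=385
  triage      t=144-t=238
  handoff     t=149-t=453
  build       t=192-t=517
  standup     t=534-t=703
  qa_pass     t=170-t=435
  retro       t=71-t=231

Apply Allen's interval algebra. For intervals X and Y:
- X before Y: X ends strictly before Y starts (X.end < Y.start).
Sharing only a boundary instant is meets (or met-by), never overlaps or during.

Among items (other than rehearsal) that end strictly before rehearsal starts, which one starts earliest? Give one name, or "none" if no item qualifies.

none

Target rehearsal = [t=58, t=103].
audit [t=11, t=200] → contains → excluded.
build [t=192, t=517] → after → excluded.
compaction [t=439, t=584] → after → excluded.
demo [t=488, t=598] → after → excluded.
deploy [t=629, t=675] → after → excluded.
handoff [t=149, t=453] → after → excluded.
ingest [t=272, t=385] → after → excluded.
qa_pass [t=170, t=435] → after → excluded.
retro [t=71, t=231] → overlapped-by → excluded.
standup [t=534, t=703] → after → excluded.
triage [t=144, t=238] → after → excluded.
No candidates → none.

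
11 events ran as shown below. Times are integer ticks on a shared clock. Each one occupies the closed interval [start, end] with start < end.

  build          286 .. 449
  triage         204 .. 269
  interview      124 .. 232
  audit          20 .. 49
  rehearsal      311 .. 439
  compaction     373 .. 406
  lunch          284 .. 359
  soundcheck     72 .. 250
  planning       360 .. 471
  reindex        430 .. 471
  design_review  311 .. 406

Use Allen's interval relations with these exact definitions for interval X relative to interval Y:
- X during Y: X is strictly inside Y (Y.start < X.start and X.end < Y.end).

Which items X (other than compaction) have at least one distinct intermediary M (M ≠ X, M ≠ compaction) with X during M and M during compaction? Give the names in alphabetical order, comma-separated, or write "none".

none

Target compaction = [373, 406].
Intermediaries M with M during compaction: none.
Union: none.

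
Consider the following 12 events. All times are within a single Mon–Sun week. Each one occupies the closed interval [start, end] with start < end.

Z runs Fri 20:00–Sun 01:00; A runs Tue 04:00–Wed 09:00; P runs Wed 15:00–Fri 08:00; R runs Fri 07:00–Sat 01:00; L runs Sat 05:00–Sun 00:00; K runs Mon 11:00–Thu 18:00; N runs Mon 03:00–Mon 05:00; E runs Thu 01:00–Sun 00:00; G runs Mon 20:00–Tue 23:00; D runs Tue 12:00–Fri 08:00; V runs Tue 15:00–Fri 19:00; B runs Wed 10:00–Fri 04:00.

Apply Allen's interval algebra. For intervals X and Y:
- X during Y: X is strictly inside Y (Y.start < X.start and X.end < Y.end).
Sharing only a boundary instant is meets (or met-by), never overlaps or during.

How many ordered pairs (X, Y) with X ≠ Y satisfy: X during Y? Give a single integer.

Checking all 132 ordered pairs for relation 'during'; matching pairs in alphabetical order:
(A, K): A during K ✓
(B, D): B during D ✓
(B, V): B during V ✓
(G, K): G during K ✓
(L, Z): L during Z ✓
(P, V): P during V ✓
(R, E): R during E ✓
Count: 7.

7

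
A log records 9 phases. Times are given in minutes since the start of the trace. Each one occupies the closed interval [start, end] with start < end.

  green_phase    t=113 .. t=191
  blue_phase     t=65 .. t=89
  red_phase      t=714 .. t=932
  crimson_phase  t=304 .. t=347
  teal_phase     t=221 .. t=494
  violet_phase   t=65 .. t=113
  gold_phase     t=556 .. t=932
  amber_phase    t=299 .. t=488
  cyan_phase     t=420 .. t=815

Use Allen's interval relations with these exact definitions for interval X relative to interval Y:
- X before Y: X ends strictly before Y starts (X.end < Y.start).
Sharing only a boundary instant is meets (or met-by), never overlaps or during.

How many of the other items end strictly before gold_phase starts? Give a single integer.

6

Target gold_phase = [t=556, t=932].
amber_phase [t=299, t=488] → before → counts.
blue_phase [t=65, t=89] → before → counts.
crimson_phase [t=304, t=347] → before → counts.
cyan_phase [t=420, t=815] → overlaps → no.
green_phase [t=113, t=191] → before → counts.
red_phase [t=714, t=932] → finishes → no.
teal_phase [t=221, t=494] → before → counts.
violet_phase [t=65, t=113] → before → counts.
Total: 6.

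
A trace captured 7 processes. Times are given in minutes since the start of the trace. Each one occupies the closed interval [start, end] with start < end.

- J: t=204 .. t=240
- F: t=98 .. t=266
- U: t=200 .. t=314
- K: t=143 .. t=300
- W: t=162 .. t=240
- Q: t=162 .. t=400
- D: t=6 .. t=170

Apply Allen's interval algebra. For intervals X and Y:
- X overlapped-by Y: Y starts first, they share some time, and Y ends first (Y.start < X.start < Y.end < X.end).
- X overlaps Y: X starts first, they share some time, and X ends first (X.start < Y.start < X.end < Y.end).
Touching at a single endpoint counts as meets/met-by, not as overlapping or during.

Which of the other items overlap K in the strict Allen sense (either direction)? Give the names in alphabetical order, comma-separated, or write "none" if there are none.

Target K = [t=143, t=300].
D [t=6, t=170] → overlaps → yes.
F [t=98, t=266] → overlaps → yes.
J [t=204, t=240] → during → no.
Q [t=162, t=400] → overlapped-by → yes.
U [t=200, t=314] → overlapped-by → yes.
W [t=162, t=240] → during → no.
Result: D, F, Q, U.

D, F, Q, U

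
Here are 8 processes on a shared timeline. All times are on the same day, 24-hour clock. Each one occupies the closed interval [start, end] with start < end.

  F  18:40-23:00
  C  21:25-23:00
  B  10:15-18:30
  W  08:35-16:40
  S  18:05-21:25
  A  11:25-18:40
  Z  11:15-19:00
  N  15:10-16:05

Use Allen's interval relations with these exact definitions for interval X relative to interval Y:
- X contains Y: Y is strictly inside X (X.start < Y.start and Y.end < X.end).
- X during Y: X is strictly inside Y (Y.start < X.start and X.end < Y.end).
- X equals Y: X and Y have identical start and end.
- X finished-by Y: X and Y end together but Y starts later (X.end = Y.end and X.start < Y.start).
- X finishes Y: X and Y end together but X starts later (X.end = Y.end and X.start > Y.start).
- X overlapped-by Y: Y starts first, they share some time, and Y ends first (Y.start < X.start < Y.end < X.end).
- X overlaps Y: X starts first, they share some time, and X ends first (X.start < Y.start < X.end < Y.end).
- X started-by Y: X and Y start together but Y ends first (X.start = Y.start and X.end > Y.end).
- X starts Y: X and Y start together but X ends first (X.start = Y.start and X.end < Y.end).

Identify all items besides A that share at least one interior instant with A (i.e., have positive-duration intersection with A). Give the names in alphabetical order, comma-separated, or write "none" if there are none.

B, N, S, W, Z

Target A = [11:25, 18:40].
B [10:15, 18:30] → overlaps → yes.
C [21:25, 23:00] → after → no.
F [18:40, 23:00] → met-by → no.
N [15:10, 16:05] → during → yes.
S [18:05, 21:25] → overlapped-by → yes.
W [08:35, 16:40] → overlaps → yes.
Z [11:15, 19:00] → contains → yes.
Result: B, N, S, W, Z.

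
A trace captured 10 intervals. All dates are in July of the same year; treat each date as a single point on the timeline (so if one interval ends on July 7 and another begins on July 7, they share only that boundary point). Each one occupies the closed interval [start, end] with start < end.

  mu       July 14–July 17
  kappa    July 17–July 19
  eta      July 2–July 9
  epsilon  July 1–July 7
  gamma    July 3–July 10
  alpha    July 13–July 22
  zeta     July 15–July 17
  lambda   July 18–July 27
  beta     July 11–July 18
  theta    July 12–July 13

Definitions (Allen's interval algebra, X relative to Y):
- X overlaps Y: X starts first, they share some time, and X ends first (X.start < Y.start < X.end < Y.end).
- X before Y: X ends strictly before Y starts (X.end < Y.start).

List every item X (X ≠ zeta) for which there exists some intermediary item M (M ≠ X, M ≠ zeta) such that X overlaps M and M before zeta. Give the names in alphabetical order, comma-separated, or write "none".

Target zeta = [July 15, July 17].
Intermediaries M with M before zeta: epsilon, eta, gamma, theta.
Via epsilon — items with X overlaps epsilon: none.
Via eta — items with X overlaps eta: epsilon.
Via gamma — items with X overlaps gamma: epsilon, eta.
Via theta — items with X overlaps theta: none.
Union: epsilon, eta.

epsilon, eta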